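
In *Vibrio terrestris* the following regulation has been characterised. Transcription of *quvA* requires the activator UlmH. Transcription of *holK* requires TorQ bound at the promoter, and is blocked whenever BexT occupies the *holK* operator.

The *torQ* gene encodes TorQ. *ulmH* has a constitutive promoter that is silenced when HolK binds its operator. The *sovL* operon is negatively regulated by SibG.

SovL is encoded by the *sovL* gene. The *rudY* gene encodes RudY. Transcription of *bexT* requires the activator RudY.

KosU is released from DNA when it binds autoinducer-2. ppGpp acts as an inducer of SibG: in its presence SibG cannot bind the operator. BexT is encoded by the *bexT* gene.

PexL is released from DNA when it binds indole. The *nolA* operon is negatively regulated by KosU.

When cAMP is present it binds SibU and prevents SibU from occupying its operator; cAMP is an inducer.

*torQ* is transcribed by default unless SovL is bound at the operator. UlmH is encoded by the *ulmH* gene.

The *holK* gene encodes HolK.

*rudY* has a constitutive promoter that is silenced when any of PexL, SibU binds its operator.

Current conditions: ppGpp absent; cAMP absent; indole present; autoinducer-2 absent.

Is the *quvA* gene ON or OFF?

OFF

Indole is present, so PexL is inactive.
cAMP is absent, so SibU is active.
With repressor SibU bound, *rudY* is not transcribed.
So RudY is not produced.
Required activator RudY is absent, so *bexT* is not transcribed.
So BexT is not produced.
ppGpp is absent, so SibG is active.
With repressor SibG bound, *sovL* is not transcribed.
So SovL is not produced.
With no repressor bound, *torQ* is transcribed.
So TorQ is produced and active.
No repressor is bound and TorQ is active, so *holK* is transcribed.
So HolK is produced and active.
With repressor HolK bound, *ulmH* is not transcribed.
So UlmH is not produced.
Required activator UlmH is absent, so *quvA* is not transcribed.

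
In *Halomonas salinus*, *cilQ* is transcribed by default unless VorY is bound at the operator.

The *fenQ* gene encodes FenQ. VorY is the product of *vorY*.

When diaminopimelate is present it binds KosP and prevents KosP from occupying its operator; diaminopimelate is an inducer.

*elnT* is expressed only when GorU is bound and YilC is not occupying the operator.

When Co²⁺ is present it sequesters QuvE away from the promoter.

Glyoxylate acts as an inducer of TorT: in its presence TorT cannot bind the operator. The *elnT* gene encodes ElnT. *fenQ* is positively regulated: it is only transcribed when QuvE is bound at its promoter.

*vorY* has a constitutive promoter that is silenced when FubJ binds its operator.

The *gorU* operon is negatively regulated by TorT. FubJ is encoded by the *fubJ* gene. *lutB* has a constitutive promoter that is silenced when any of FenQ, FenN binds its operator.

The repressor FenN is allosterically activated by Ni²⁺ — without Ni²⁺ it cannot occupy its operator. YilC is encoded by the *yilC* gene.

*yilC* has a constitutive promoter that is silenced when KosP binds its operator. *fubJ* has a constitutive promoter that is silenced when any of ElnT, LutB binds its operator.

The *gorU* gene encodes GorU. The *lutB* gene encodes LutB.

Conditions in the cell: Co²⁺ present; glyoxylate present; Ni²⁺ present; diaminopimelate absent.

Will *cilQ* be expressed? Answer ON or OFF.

Glyoxylate is present, so TorT is inactive.
With no repressor bound, *gorU* is transcribed.
So GorU is produced and active.
Diaminopimelate is absent, so KosP is active.
With repressor KosP bound, *yilC* is not transcribed.
So YilC is not produced.
No repressor is bound and GorU is active, so *elnT* is transcribed.
So ElnT is produced and active.
Co²⁺ is present, so QuvE is inactive.
Required activator QuvE is absent, so *fenQ* is not transcribed.
So FenQ is not produced.
Ni²⁺ is present, so FenN is active.
With repressor FenN bound, *lutB* is not transcribed.
So LutB is not produced.
With repressor ElnT bound, *fubJ* is not transcribed.
So FubJ is not produced.
With no repressor bound, *vorY* is transcribed.
So VorY is produced and active.
With repressor VorY bound, *cilQ* is not transcribed.

OFF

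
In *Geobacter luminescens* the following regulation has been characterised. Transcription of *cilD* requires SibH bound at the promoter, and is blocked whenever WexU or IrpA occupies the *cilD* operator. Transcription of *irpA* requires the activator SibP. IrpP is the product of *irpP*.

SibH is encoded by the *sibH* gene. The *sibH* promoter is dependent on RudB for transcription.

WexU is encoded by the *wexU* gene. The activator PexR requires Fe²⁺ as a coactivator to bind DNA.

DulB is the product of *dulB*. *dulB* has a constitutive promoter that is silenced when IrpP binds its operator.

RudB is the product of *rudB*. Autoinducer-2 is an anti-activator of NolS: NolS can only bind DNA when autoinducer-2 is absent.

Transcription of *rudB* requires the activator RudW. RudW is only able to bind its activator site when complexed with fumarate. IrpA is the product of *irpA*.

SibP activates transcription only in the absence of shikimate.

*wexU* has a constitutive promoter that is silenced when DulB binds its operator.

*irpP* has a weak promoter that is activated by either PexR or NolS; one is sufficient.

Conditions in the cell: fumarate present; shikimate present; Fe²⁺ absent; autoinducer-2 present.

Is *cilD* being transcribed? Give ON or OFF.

ON

Fe²⁺ is absent, so PexR is inactive.
Autoinducer-2 is present, so NolS is inactive.
No activator is available at the *irpP* promoter, so *irpP* is not transcribed.
So IrpP is not produced.
With no repressor bound, *dulB* is transcribed.
So DulB is produced and active.
With repressor DulB bound, *wexU* is not transcribed.
So WexU is not produced.
Shikimate is present, so SibP is inactive.
Required activator SibP is absent, so *irpA* is not transcribed.
So IrpA is not produced.
Fumarate is present, so RudW is active.
No repressor is bound and RudW is active, so *rudB* is transcribed.
So RudB is produced and active.
No repressor is bound and RudB is active, so *sibH* is transcribed.
So SibH is produced and active.
No repressor is bound and SibH is active, so *cilD* is transcribed.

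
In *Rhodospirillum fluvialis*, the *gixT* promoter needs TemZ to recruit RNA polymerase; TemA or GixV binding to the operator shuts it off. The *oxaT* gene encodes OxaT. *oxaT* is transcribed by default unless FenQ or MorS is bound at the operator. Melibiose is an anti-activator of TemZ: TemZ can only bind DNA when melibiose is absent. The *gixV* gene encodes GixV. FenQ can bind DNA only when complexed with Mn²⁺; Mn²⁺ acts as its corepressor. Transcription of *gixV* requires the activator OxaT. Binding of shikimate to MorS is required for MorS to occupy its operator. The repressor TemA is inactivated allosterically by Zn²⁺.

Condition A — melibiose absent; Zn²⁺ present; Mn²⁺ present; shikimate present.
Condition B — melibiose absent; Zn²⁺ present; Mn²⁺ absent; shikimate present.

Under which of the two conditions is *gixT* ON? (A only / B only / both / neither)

both

Condition A:
Melibiose is absent, so TemZ is active.
Zn²⁺ is present, so TemA is inactive.
Mn²⁺ is present, so FenQ is active.
Shikimate is present, so MorS is active.
With repressor FenQ bound, *oxaT* is not transcribed.
So OxaT is not produced.
Required activator OxaT is absent, so *gixV* is not transcribed.
So GixV is not produced.
No repressor is bound and TemZ is active, so *gixT* is transcribed.
→ *gixT* is ON in A.
Condition B:
Melibiose is absent, so TemZ is active.
Zn²⁺ is present, so TemA is inactive.
Mn²⁺ is absent, so FenQ is inactive.
Shikimate is present, so MorS is active.
With repressor MorS bound, *oxaT* is not transcribed.
So OxaT is not produced.
Required activator OxaT is absent, so *gixV* is not transcribed.
So GixV is not produced.
No repressor is bound and TemZ is active, so *gixT* is transcribed.
→ *gixT* is ON in B.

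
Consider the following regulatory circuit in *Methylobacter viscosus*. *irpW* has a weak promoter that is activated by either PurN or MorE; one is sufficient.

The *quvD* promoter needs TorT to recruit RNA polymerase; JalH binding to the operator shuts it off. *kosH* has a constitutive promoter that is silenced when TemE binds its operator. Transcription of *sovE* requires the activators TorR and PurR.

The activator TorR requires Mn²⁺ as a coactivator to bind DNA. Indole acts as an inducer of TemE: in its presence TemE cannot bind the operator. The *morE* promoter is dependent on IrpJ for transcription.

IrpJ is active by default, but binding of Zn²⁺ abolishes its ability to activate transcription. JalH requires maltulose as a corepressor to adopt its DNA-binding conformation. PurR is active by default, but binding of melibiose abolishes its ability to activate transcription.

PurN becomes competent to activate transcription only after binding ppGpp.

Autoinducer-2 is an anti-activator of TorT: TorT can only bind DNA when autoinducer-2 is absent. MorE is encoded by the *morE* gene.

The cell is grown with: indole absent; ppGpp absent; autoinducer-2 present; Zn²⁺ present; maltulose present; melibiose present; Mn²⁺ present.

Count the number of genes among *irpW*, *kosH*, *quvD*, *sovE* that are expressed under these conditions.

ppGpp is absent, so PurN is inactive.
Zn²⁺ is present, so IrpJ is inactive.
Required activator IrpJ is absent, so *morE* is not transcribed.
So MorE is not produced.
No activator is available at the *irpW* promoter, so *irpW* is not transcribed.
→ *irpW* is OFF.
Indole is absent, so TemE is active.
With repressor TemE bound, *kosH* is not transcribed.
→ *kosH* is OFF.
Maltulose is present, so JalH is active.
Autoinducer-2 is present, so TorT is inactive.
With repressor JalH bound, *quvD* is not transcribed.
→ *quvD* is OFF.
Mn²⁺ is present, so TorR is active.
Melibiose is present, so PurR is inactive.
Required activator PurR is absent, so *sovE* is not transcribed.
→ *sovE* is OFF.
0 of the 4 genes are transcribed.

0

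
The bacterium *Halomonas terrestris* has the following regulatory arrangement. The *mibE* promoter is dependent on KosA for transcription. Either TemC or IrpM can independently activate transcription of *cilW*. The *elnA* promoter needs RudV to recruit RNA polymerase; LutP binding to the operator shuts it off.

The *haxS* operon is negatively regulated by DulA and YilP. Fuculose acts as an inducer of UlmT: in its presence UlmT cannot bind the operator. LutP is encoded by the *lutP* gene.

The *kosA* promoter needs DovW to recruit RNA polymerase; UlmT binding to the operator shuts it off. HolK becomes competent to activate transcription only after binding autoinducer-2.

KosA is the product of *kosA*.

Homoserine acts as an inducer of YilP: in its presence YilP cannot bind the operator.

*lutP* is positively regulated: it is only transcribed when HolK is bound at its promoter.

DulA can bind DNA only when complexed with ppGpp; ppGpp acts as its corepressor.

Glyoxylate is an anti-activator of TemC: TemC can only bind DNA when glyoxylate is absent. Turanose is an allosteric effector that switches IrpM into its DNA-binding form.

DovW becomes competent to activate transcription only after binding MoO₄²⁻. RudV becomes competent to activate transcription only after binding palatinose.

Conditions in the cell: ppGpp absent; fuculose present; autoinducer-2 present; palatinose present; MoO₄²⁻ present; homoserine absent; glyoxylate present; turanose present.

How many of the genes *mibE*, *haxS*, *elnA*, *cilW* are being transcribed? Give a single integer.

2

MoO₄²⁻ is present, so DovW is active.
Fuculose is present, so UlmT is inactive.
No repressor is bound and DovW is active, so *kosA* is transcribed.
So KosA is produced and active.
No repressor is bound and KosA is active, so *mibE* is transcribed.
→ *mibE* is ON.
ppGpp is absent, so DulA is inactive.
Homoserine is absent, so YilP is active.
With repressor YilP bound, *haxS* is not transcribed.
→ *haxS* is OFF.
Palatinose is present, so RudV is active.
Autoinducer-2 is present, so HolK is active.
No repressor is bound and HolK is active, so *lutP* is transcribed.
So LutP is produced and active.
With repressor LutP bound, *elnA* is not transcribed.
→ *elnA* is OFF.
Glyoxylate is present, so TemC is inactive.
Turanose is present, so IrpM is active.
Activator IrpM is present, so *cilW* is transcribed.
→ *cilW* is ON.
2 of the 4 genes are transcribed.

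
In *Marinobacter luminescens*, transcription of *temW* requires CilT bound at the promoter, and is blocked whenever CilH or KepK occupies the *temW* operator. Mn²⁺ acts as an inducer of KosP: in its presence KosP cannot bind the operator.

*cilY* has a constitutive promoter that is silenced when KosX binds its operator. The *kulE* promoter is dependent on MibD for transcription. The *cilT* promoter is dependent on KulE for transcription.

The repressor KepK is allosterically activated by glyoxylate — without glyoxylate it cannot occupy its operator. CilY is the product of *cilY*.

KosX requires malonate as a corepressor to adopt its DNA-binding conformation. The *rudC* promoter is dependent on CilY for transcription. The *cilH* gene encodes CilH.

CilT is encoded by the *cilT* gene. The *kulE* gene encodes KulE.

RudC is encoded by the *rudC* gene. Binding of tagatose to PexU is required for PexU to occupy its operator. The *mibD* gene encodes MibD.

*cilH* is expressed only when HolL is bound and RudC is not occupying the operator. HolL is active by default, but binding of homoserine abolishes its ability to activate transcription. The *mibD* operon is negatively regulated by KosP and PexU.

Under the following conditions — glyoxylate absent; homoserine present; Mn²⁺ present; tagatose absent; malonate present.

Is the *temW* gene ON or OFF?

ON

Homoserine is present, so HolL is inactive.
Malonate is present, so KosX is active.
With repressor KosX bound, *cilY* is not transcribed.
So CilY is not produced.
Required activator CilY is absent, so *rudC* is not transcribed.
So RudC is not produced.
Required activator HolL is absent, so *cilH* is not transcribed.
So CilH is not produced.
Glyoxylate is absent, so KepK is inactive.
Mn²⁺ is present, so KosP is inactive.
Tagatose is absent, so PexU is inactive.
With no repressor bound, *mibD* is transcribed.
So MibD is produced and active.
No repressor is bound and MibD is active, so *kulE* is transcribed.
So KulE is produced and active.
No repressor is bound and KulE is active, so *cilT* is transcribed.
So CilT is produced and active.
No repressor is bound and CilT is active, so *temW* is transcribed.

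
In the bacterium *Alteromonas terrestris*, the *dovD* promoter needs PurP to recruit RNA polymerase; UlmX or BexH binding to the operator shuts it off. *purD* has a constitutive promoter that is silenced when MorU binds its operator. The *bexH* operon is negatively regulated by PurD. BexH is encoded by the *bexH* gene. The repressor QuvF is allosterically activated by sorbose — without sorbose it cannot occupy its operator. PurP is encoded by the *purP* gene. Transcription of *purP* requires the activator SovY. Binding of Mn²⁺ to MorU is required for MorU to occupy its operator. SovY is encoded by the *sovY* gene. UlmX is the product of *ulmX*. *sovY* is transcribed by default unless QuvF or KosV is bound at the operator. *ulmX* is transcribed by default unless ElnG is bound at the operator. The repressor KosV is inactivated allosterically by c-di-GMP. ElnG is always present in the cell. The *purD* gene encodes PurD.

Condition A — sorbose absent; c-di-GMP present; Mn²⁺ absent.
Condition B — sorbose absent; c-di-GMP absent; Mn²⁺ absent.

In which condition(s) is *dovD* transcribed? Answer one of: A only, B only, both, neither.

A only

Condition A:
ElnG is produced constitutively and is active.
With repressor ElnG bound, *ulmX* is not transcribed.
So UlmX is not produced.
Sorbose is absent, so QuvF is inactive.
c-di-GMP is present, so KosV is inactive.
With no repressor bound, *sovY* is transcribed.
So SovY is produced and active.
No repressor is bound and SovY is active, so *purP* is transcribed.
So PurP is produced and active.
Mn²⁺ is absent, so MorU is inactive.
With no repressor bound, *purD* is transcribed.
So PurD is produced and active.
With repressor PurD bound, *bexH* is not transcribed.
So BexH is not produced.
No repressor is bound and PurP is active, so *dovD* is transcribed.
→ *dovD* is ON in A.
Condition B:
ElnG is produced constitutively and is active.
With repressor ElnG bound, *ulmX* is not transcribed.
So UlmX is not produced.
Sorbose is absent, so QuvF is inactive.
c-di-GMP is absent, so KosV is active.
With repressor KosV bound, *sovY* is not transcribed.
So SovY is not produced.
Required activator SovY is absent, so *purP* is not transcribed.
So PurP is not produced.
Mn²⁺ is absent, so MorU is inactive.
With no repressor bound, *purD* is transcribed.
So PurD is produced and active.
With repressor PurD bound, *bexH* is not transcribed.
So BexH is not produced.
Required activator PurP is absent, so *dovD* is not transcribed.
→ *dovD* is OFF in B.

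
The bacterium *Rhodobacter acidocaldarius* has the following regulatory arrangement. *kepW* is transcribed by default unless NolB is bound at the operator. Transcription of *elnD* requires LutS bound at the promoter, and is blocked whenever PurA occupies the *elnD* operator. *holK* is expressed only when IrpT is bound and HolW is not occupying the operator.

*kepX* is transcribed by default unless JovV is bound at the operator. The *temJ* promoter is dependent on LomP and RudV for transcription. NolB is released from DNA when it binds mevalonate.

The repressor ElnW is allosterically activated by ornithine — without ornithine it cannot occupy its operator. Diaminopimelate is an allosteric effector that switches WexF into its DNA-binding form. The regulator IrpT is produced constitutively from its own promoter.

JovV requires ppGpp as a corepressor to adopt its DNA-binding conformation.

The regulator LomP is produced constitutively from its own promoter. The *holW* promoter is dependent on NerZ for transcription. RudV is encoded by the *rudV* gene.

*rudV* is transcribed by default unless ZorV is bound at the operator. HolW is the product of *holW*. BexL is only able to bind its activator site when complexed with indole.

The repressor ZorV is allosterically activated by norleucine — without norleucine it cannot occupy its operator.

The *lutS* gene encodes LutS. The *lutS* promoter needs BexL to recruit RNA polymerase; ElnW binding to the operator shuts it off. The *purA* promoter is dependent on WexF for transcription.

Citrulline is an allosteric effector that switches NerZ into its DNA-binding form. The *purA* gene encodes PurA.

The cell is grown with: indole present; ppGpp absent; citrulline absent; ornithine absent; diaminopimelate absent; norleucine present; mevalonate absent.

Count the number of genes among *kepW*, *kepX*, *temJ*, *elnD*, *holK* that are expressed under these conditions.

Mevalonate is absent, so NolB is active.
With repressor NolB bound, *kepW* is not transcribed.
→ *kepW* is OFF.
ppGpp is absent, so JovV is inactive.
With no repressor bound, *kepX* is transcribed.
→ *kepX* is ON.
LomP is produced constitutively and is active.
Norleucine is present, so ZorV is active.
With repressor ZorV bound, *rudV* is not transcribed.
So RudV is not produced.
Required activator RudV is absent, so *temJ* is not transcribed.
→ *temJ* is OFF.
Ornithine is absent, so ElnW is inactive.
Indole is present, so BexL is active.
No repressor is bound and BexL is active, so *lutS* is transcribed.
So LutS is produced and active.
Diaminopimelate is absent, so WexF is inactive.
Required activator WexF is absent, so *purA* is not transcribed.
So PurA is not produced.
No repressor is bound and LutS is active, so *elnD* is transcribed.
→ *elnD* is ON.
Citrulline is absent, so NerZ is inactive.
Required activator NerZ is absent, so *holW* is not transcribed.
So HolW is not produced.
IrpT is produced constitutively and is active.
No repressor is bound and IrpT is active, so *holK* is transcribed.
→ *holK* is ON.
3 of the 5 genes are transcribed.

3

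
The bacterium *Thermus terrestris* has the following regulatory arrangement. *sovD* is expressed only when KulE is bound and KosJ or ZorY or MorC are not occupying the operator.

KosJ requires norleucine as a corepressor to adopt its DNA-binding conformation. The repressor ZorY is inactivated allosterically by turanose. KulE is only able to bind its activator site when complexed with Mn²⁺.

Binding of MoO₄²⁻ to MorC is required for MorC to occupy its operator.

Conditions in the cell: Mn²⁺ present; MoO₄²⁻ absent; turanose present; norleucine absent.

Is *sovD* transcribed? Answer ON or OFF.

Norleucine is absent, so KosJ is inactive.
Turanose is present, so ZorY is inactive.
Mn²⁺ is present, so KulE is active.
MoO₄²⁻ is absent, so MorC is inactive.
No repressor is bound and KulE is active, so *sovD* is transcribed.

ON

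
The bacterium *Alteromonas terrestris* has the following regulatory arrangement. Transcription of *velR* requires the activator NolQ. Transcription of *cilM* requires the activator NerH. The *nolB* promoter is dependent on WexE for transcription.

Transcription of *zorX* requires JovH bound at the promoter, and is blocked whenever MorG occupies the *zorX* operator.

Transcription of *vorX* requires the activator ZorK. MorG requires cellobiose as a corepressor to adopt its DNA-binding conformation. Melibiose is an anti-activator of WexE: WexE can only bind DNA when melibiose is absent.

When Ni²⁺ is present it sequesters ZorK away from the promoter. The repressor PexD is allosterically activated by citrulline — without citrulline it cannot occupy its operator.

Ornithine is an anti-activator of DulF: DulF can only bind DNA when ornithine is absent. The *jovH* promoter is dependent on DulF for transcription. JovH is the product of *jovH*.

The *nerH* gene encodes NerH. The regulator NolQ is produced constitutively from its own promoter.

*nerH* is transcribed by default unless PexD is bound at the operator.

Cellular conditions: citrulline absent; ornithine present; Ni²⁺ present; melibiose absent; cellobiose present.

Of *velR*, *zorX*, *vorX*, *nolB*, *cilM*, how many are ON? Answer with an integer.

NolQ is produced constitutively and is active.
No repressor is bound and NolQ is active, so *velR* is transcribed.
→ *velR* is ON.
Cellobiose is present, so MorG is active.
Ornithine is present, so DulF is inactive.
Required activator DulF is absent, so *jovH* is not transcribed.
So JovH is not produced.
With repressor MorG bound, *zorX* is not transcribed.
→ *zorX* is OFF.
Ni²⁺ is present, so ZorK is inactive.
Required activator ZorK is absent, so *vorX* is not transcribed.
→ *vorX* is OFF.
Melibiose is absent, so WexE is active.
No repressor is bound and WexE is active, so *nolB* is transcribed.
→ *nolB* is ON.
Citrulline is absent, so PexD is inactive.
With no repressor bound, *nerH* is transcribed.
So NerH is produced and active.
No repressor is bound and NerH is active, so *cilM* is transcribed.
→ *cilM* is ON.
3 of the 5 genes are transcribed.

3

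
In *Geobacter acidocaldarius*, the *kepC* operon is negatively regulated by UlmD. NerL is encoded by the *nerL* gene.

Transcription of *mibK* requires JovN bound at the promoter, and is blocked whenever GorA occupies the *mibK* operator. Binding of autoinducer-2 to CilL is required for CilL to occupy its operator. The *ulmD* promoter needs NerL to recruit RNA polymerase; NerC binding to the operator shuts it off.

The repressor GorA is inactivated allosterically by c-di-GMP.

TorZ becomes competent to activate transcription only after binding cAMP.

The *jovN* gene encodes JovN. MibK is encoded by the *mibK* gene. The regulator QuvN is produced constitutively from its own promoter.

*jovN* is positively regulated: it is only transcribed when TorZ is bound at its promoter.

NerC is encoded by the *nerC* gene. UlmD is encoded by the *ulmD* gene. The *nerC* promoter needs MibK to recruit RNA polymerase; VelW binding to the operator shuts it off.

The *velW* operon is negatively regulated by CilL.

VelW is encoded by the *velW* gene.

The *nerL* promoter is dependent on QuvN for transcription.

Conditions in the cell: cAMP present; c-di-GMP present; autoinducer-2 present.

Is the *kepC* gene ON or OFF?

cAMP is present, so TorZ is active.
No repressor is bound and TorZ is active, so *jovN* is transcribed.
So JovN is produced and active.
c-di-GMP is present, so GorA is inactive.
No repressor is bound and JovN is active, so *mibK* is transcribed.
So MibK is produced and active.
Autoinducer-2 is present, so CilL is active.
With repressor CilL bound, *velW* is not transcribed.
So VelW is not produced.
No repressor is bound and MibK is active, so *nerC* is transcribed.
So NerC is produced and active.
QuvN is produced constitutively and is active.
No repressor is bound and QuvN is active, so *nerL* is transcribed.
So NerL is produced and active.
With repressor NerC bound, *ulmD* is not transcribed.
So UlmD is not produced.
With no repressor bound, *kepC* is transcribed.

ON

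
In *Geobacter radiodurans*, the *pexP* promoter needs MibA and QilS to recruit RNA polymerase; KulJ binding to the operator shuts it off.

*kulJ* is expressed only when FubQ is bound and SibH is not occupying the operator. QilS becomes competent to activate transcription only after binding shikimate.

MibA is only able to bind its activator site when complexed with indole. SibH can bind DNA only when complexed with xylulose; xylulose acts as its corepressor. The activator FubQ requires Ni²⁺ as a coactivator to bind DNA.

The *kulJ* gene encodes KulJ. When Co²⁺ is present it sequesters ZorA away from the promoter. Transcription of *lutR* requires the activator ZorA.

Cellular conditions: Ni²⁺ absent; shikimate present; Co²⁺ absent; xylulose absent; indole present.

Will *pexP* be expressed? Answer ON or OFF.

ON

Xylulose is absent, so SibH is inactive.
Ni²⁺ is absent, so FubQ is inactive.
Required activator FubQ is absent, so *kulJ* is not transcribed.
So KulJ is not produced.
Indole is present, so MibA is active.
Shikimate is present, so QilS is active.
No repressor is bound and MibA and QilS are active, so *pexP* is transcribed.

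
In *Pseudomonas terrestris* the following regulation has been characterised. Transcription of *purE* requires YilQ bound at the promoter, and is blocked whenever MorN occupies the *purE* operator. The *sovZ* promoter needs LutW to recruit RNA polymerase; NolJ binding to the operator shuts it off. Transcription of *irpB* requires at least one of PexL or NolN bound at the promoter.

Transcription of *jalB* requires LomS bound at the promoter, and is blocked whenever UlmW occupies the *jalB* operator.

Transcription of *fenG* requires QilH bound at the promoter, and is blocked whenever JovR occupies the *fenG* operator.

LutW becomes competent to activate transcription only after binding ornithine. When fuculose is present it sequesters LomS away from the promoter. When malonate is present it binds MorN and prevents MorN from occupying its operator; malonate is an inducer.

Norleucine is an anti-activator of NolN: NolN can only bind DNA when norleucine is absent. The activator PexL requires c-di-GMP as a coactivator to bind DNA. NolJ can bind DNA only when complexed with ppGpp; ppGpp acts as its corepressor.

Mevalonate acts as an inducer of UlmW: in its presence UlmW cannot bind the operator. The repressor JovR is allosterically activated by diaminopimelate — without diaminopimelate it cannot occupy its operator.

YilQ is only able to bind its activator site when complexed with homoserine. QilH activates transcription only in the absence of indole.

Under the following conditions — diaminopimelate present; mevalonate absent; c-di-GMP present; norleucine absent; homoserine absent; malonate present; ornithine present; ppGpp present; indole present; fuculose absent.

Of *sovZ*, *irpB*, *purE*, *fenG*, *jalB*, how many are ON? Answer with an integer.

1

Ornithine is present, so LutW is active.
ppGpp is present, so NolJ is active.
With repressor NolJ bound, *sovZ* is not transcribed.
→ *sovZ* is OFF.
c-di-GMP is present, so PexL is active.
Norleucine is absent, so NolN is active.
Activator PexL is present, so *irpB* is transcribed.
→ *irpB* is ON.
Homoserine is absent, so YilQ is inactive.
Malonate is present, so MorN is inactive.
Required activator YilQ is absent, so *purE* is not transcribed.
→ *purE* is OFF.
Diaminopimelate is present, so JovR is active.
Indole is present, so QilH is inactive.
With repressor JovR bound, *fenG* is not transcribed.
→ *fenG* is OFF.
Fuculose is absent, so LomS is active.
Mevalonate is absent, so UlmW is active.
With repressor UlmW bound, *jalB* is not transcribed.
→ *jalB* is OFF.
1 of the 5 genes is transcribed.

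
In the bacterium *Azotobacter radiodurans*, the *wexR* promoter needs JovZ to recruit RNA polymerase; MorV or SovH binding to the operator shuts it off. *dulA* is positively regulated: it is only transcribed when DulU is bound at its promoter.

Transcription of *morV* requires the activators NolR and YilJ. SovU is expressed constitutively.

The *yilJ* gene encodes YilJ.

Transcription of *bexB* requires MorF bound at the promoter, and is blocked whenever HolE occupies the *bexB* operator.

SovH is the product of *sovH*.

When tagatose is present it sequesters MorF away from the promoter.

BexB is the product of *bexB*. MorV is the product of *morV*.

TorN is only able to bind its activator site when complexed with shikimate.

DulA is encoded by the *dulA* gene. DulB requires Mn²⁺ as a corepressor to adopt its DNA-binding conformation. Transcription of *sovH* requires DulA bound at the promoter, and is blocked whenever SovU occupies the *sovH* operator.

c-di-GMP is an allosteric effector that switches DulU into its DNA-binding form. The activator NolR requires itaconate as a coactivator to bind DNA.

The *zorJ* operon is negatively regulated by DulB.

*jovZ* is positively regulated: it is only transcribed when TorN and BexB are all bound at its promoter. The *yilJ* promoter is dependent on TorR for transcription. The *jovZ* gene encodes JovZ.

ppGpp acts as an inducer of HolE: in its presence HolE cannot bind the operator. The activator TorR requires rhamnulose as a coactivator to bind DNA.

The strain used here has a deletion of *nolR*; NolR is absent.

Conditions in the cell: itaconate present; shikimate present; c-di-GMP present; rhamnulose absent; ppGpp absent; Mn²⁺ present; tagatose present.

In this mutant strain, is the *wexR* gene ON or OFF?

OFF

NolR is non-functional in this strain, so it has no effect.
Rhamnulose is absent, so TorR is inactive.
Required activator TorR is absent, so *yilJ* is not transcribed.
So YilJ is not produced.
Required activator NolR is absent, so *morV* is not transcribed.
So MorV is not produced.
Shikimate is present, so TorN is active.
Tagatose is present, so MorF is inactive.
ppGpp is absent, so HolE is active.
With repressor HolE bound, *bexB* is not transcribed.
So BexB is not produced.
Required activator BexB is absent, so *jovZ* is not transcribed.
So JovZ is not produced.
c-di-GMP is present, so DulU is active.
No repressor is bound and DulU is active, so *dulA* is transcribed.
So DulA is produced and active.
SovU is produced constitutively and is active.
With repressor SovU bound, *sovH* is not transcribed.
So SovH is not produced.
Required activator JovZ is absent, so *wexR* is not transcribed.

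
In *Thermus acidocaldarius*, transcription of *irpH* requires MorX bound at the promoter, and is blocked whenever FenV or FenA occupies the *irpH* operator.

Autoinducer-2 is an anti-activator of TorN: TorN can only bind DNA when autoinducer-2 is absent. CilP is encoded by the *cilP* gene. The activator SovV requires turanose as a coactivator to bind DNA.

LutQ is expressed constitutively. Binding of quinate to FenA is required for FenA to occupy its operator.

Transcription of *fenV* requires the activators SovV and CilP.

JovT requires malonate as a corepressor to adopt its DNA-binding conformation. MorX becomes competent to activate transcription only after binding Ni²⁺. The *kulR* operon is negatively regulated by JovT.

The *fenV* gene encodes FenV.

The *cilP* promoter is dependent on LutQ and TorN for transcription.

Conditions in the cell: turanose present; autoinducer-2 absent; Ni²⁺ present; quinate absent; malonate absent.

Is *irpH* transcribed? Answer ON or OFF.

OFF

Turanose is present, so SovV is active.
LutQ is produced constitutively and is active.
Autoinducer-2 is absent, so TorN is active.
No repressor is bound and LutQ and TorN are active, so *cilP* is transcribed.
So CilP is produced and active.
No repressor is bound and SovV and CilP are active, so *fenV* is transcribed.
So FenV is produced and active.
Quinate is absent, so FenA is inactive.
Ni²⁺ is present, so MorX is active.
With repressor FenV bound, *irpH* is not transcribed.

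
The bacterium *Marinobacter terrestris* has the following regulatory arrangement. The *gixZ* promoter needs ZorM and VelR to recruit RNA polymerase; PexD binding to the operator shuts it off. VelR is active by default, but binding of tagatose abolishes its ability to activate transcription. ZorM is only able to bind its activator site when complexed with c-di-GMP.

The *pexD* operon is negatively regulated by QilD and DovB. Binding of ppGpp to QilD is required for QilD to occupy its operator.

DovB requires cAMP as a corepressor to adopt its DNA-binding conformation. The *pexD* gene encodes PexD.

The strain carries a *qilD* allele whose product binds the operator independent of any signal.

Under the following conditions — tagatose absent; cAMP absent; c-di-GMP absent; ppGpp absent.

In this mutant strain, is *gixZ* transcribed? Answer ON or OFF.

OFF

c-di-GMP is absent, so ZorM is inactive.
QilD is constitutively active in this strain.
cAMP is absent, so DovB is inactive.
With repressor QilD bound, *pexD* is not transcribed.
So PexD is not produced.
Tagatose is absent, so VelR is active.
Required activator ZorM is absent, so *gixZ* is not transcribed.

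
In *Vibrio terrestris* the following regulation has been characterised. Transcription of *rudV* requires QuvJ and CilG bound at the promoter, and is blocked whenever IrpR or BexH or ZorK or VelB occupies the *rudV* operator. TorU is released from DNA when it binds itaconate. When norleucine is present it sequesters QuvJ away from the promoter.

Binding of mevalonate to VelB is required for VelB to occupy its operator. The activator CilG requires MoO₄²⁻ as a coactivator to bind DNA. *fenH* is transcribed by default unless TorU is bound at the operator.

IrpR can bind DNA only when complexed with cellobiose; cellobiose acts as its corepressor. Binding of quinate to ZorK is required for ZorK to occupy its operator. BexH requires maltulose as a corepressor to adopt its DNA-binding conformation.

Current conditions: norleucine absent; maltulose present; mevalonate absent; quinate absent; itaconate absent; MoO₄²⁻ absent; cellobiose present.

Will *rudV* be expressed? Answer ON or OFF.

Cellobiose is present, so IrpR is active.
Maltulose is present, so BexH is active.
Quinate is absent, so ZorK is inactive.
Norleucine is absent, so QuvJ is active.
Mevalonate is absent, so VelB is inactive.
MoO₄²⁻ is absent, so CilG is inactive.
With repressor IrpR bound, *rudV* is not transcribed.

OFF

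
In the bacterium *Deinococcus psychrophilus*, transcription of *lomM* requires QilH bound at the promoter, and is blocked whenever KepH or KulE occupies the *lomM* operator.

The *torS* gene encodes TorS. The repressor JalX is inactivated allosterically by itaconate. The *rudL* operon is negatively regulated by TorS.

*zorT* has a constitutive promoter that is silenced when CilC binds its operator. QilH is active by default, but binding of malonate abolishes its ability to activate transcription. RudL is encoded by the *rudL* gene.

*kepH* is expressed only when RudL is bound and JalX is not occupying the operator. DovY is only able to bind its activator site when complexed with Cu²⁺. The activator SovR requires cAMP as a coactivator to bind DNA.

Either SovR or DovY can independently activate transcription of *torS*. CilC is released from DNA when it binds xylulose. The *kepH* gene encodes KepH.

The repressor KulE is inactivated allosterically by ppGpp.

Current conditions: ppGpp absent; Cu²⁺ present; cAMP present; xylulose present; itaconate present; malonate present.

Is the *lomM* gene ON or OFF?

OFF

cAMP is present, so SovR is active.
Cu²⁺ is present, so DovY is active.
Activator SovR is present, so *torS* is transcribed.
So TorS is produced and active.
With repressor TorS bound, *rudL* is not transcribed.
So RudL is not produced.
Itaconate is present, so JalX is inactive.
Required activator RudL is absent, so *kepH* is not transcribed.
So KepH is not produced.
Malonate is present, so QilH is inactive.
ppGpp is absent, so KulE is active.
With repressor KulE bound, *lomM* is not transcribed.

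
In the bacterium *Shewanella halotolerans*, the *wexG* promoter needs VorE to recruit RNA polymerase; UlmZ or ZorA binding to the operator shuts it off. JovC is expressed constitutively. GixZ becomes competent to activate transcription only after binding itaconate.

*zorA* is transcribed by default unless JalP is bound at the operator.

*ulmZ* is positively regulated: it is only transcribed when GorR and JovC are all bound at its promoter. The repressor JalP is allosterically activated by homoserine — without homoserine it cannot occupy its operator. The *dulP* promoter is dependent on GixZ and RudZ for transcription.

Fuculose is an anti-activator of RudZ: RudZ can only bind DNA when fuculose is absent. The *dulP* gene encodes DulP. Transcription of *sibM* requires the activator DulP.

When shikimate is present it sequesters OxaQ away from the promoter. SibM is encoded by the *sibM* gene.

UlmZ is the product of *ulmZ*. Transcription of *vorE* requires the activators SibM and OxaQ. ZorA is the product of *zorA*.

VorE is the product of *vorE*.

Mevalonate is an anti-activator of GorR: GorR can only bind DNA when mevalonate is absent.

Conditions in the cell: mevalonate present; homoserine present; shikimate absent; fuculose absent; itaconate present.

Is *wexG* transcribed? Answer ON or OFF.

ON

Itaconate is present, so GixZ is active.
Fuculose is absent, so RudZ is active.
No repressor is bound and GixZ and RudZ are active, so *dulP* is transcribed.
So DulP is produced and active.
No repressor is bound and DulP is active, so *sibM* is transcribed.
So SibM is produced and active.
Shikimate is absent, so OxaQ is active.
No repressor is bound and SibM and OxaQ are active, so *vorE* is transcribed.
So VorE is produced and active.
Mevalonate is present, so GorR is inactive.
JovC is produced constitutively and is active.
Required activator GorR is absent, so *ulmZ* is not transcribed.
So UlmZ is not produced.
Homoserine is present, so JalP is active.
With repressor JalP bound, *zorA* is not transcribed.
So ZorA is not produced.
No repressor is bound and VorE is active, so *wexG* is transcribed.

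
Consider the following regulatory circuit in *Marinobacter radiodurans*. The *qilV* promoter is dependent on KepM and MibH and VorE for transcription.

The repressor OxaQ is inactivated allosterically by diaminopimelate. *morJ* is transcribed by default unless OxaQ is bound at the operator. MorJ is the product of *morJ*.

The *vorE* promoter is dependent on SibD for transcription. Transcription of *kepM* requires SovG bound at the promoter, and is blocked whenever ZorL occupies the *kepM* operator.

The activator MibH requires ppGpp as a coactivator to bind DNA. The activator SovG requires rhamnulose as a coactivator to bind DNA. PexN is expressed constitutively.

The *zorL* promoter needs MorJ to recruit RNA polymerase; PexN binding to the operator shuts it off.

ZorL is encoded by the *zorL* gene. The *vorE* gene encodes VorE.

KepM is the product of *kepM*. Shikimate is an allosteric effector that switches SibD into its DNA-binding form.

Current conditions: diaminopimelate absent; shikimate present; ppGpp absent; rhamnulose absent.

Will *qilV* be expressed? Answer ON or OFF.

OFF

PexN is produced constitutively and is active.
Diaminopimelate is absent, so OxaQ is active.
With repressor OxaQ bound, *morJ* is not transcribed.
So MorJ is not produced.
With repressor PexN bound, *zorL* is not transcribed.
So ZorL is not produced.
Rhamnulose is absent, so SovG is inactive.
Required activator SovG is absent, so *kepM* is not transcribed.
So KepM is not produced.
ppGpp is absent, so MibH is inactive.
Shikimate is present, so SibD is active.
No repressor is bound and SibD is active, so *vorE* is transcribed.
So VorE is produced and active.
Required activator KepM is absent, so *qilV* is not transcribed.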